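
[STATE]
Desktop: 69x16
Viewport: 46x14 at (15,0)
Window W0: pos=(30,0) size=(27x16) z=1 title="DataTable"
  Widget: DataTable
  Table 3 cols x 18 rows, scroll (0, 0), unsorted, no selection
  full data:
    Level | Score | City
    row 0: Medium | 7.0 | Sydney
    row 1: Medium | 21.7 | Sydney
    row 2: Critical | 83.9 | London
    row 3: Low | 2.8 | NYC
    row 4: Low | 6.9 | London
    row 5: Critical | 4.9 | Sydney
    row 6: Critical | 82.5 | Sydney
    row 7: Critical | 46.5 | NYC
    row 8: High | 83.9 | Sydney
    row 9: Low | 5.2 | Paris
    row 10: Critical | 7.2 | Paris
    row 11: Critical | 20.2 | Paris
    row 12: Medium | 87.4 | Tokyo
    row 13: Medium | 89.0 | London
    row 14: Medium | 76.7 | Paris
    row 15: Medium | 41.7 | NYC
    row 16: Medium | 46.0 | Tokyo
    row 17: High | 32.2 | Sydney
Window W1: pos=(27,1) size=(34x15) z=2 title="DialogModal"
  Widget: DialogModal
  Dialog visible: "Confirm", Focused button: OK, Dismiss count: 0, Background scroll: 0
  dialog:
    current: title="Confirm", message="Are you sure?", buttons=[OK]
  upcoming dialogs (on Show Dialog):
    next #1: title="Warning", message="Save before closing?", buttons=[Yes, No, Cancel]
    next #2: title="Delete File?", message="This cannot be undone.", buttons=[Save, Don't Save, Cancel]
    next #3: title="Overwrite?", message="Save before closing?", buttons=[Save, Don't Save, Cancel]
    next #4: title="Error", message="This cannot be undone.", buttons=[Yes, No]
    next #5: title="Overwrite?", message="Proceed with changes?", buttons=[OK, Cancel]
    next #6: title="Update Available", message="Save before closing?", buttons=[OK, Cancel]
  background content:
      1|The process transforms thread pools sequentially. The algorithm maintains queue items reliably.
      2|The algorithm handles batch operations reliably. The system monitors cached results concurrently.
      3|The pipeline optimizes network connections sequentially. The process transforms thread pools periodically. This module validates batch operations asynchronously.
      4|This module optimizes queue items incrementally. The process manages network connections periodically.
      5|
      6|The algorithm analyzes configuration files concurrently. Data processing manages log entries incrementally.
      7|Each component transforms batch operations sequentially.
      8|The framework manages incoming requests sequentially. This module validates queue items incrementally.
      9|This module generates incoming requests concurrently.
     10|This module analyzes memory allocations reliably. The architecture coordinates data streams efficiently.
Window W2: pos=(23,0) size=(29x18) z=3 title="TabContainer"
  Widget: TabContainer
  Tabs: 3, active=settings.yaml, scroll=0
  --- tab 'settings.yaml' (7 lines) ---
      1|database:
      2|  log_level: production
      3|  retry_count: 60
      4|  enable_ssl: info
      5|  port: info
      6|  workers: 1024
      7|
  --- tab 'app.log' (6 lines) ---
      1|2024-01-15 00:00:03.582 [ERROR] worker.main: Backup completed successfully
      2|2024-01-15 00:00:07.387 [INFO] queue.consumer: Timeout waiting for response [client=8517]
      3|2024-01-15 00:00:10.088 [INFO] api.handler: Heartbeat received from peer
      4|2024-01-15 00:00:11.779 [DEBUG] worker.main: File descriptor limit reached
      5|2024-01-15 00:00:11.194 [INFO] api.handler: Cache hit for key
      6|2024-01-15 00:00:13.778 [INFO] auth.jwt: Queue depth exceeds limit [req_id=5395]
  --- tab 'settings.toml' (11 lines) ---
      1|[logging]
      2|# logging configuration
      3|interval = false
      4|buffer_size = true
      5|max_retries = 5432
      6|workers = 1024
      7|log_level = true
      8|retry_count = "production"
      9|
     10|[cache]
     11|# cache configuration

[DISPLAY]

        ┏━━━━━━━━━━━━━━━━━━━━━━━━━━━┓━━━━┓    
        ┃ TabContainer              ┃━━━━━━━━┓
        ┠───────────────────────────┨        ┃
        ┃[settings.yaml]│ app.log │ ┃────────┨
        ┃───────────────────────────┃hread po┃
        ┃database:                  ┃tch oper┃
        ┃  log_level: production    ┃etwork c┃
        ┃  retry_count: 60          ┃eue item┃
        ┃  enable_ssl: info         ┃        ┃
        ┃  port: info               ┃onfigura┃
        ┃  workers: 1024            ┃s batch ┃
        ┃                           ┃coming r┃
        ┃                           ┃coming r┃
        ┃                           ┃ory allo┃


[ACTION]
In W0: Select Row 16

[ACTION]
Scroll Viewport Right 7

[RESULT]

 ┏━━━━━━━━━━━━━━━━━━━━━━━━━━━┓━━━━┓           
 ┃ TabContainer              ┃━━━━━━━━┓       
 ┠───────────────────────────┨        ┃       
 ┃[settings.yaml]│ app.log │ ┃────────┨       
 ┃───────────────────────────┃hread po┃       
 ┃database:                  ┃tch oper┃       
 ┃  log_level: production    ┃etwork c┃       
 ┃  retry_count: 60          ┃eue item┃       
 ┃  enable_ssl: info         ┃        ┃       
 ┃  port: info               ┃onfigura┃       
 ┃  workers: 1024            ┃s batch ┃       
 ┃                           ┃coming r┃       
 ┃                           ┃coming r┃       
 ┃                           ┃ory allo┃       


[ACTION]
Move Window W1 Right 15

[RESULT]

 ┏━━━━━━━━━━━━━━━━━━━━━━━━━━━┓━━━━┓           
 ┃ TabContainer              ┃━━━━━━━━━━━━━━━━
 ┠───────────────────────────┨                
 ┃[settings.yaml]│ app.log │ ┃────────────────
 ┃───────────────────────────┃sforms thread po
 ┃database:                  ┃ndles batch oper
 ┃  log_level: production    ┃imizes network c
 ┃  retry_count: 60          ┃───────┐eue item
 ┃  enable_ssl: info         ┃irm    │        
 ┃  port: info               ┃ sure? │onfigura
 ┃  workers: 1024            ┃K]     │s batch 
 ┃                           ┃───────┘coming r
 ┃                           ┃rates incoming r
 ┃                           ┃yzes memory allo


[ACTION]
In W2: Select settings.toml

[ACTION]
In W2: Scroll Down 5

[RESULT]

 ┏━━━━━━━━━━━━━━━━━━━━━━━━━━━┓━━━━┓           
 ┃ TabContainer              ┃━━━━━━━━━━━━━━━━
 ┠───────────────────────────┨                
 ┃ settings.yaml │ app.log │[┃────────────────
 ┃───────────────────────────┃sforms thread po
 ┃workers = 1024             ┃ndles batch oper
 ┃log_level = true           ┃imizes network c
 ┃retry_count = "production" ┃───────┐eue item
 ┃                           ┃irm    │        
 ┃[cache]                    ┃ sure? │onfigura
 ┃# cache configuration      ┃K]     │s batch 
 ┃                           ┃───────┘coming r
 ┃                           ┃rates incoming r
 ┃                           ┃yzes memory allo


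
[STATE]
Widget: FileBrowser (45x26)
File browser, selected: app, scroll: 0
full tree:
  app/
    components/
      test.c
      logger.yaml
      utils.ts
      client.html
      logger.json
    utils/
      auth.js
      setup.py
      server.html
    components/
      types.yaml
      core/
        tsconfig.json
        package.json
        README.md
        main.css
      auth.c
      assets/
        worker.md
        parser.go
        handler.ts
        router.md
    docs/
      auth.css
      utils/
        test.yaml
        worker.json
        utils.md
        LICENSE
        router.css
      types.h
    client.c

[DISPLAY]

> [-] app/                                   
    [+] components/                          
    [+] utils/                               
    [+] components/                          
    [+] docs/                                
    client.c                                 
                                             
                                             
                                             
                                             
                                             
                                             
                                             
                                             
                                             
                                             
                                             
                                             
                                             
                                             
                                             
                                             
                                             
                                             
                                             
                                             


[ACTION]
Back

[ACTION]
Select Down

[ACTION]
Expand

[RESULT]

  [-] app/                                   
  > [-] components/                          
      test.c                                 
      logger.yaml                            
      utils.ts                               
      client.html                            
      logger.json                            
    [+] utils/                               
    [-] components/                          
      types.yaml                             
      [+] core/                              
      auth.c                                 
      [+] assets/                            
    [+] docs/                                
    client.c                                 
                                             
                                             
                                             
                                             
                                             
                                             
                                             
                                             
                                             
                                             
                                             


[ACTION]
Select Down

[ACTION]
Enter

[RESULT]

  [-] app/                                   
    [-] components/                          
    > test.c                                 
      logger.yaml                            
      utils.ts                               
      client.html                            
      logger.json                            
    [+] utils/                               
    [-] components/                          
      types.yaml                             
      [+] core/                              
      auth.c                                 
      [+] assets/                            
    [+] docs/                                
    client.c                                 
                                             
                                             
                                             
                                             
                                             
                                             
                                             
                                             
                                             
                                             
                                             


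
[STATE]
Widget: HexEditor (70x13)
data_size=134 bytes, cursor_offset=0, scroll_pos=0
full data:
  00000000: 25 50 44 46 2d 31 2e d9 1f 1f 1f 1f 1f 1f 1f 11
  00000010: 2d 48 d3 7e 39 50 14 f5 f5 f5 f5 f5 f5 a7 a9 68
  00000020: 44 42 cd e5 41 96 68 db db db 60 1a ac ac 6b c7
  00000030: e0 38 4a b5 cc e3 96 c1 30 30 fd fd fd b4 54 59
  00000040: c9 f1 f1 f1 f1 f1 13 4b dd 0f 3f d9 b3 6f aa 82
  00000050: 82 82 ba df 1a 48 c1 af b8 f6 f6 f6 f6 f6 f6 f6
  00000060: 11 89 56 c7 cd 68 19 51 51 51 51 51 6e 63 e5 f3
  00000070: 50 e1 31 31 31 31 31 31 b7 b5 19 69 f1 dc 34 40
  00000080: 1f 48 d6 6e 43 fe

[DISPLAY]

00000000  25 50 44 46 2d 31 2e d9  1f 1f 1f 1f 1f 1f 1f 11  |%PDF-1...
00000010  2d 48 d3 7e 39 50 14 f5  f5 f5 f5 f5 f5 a7 a9 68  |-H.~9P...
00000020  44 42 cd e5 41 96 68 db  db db 60 1a ac ac 6b c7  |DB..A.h..
00000030  e0 38 4a b5 cc e3 96 c1  30 30 fd fd fd b4 54 59  |.8J.....0
00000040  c9 f1 f1 f1 f1 f1 13 4b  dd 0f 3f d9 b3 6f aa 82  |.......K.
00000050  82 82 ba df 1a 48 c1 af  b8 f6 f6 f6 f6 f6 f6 f6  |.....H...
00000060  11 89 56 c7 cd 68 19 51  51 51 51 51 6e 63 e5 f3  |..V..h.QQ
00000070  50 e1 31 31 31 31 31 31  b7 b5 19 69 f1 dc 34 40  |P.111111.
00000080  1f 48 d6 6e 43 fe                                 |.H.nC.   
                                                                      
                                                                      
                                                                      
                                                                      


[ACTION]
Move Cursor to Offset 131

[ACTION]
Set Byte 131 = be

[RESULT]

00000000  25 50 44 46 2d 31 2e d9  1f 1f 1f 1f 1f 1f 1f 11  |%PDF-1...
00000010  2d 48 d3 7e 39 50 14 f5  f5 f5 f5 f5 f5 a7 a9 68  |-H.~9P...
00000020  44 42 cd e5 41 96 68 db  db db 60 1a ac ac 6b c7  |DB..A.h..
00000030  e0 38 4a b5 cc e3 96 c1  30 30 fd fd fd b4 54 59  |.8J.....0
00000040  c9 f1 f1 f1 f1 f1 13 4b  dd 0f 3f d9 b3 6f aa 82  |.......K.
00000050  82 82 ba df 1a 48 c1 af  b8 f6 f6 f6 f6 f6 f6 f6  |.....H...
00000060  11 89 56 c7 cd 68 19 51  51 51 51 51 6e 63 e5 f3  |..V..h.QQ
00000070  50 e1 31 31 31 31 31 31  b7 b5 19 69 f1 dc 34 40  |P.111111.
00000080  1f 48 d6 BE 43 fe                                 |.H..C.   
                                                                      
                                                                      
                                                                      
                                                                      


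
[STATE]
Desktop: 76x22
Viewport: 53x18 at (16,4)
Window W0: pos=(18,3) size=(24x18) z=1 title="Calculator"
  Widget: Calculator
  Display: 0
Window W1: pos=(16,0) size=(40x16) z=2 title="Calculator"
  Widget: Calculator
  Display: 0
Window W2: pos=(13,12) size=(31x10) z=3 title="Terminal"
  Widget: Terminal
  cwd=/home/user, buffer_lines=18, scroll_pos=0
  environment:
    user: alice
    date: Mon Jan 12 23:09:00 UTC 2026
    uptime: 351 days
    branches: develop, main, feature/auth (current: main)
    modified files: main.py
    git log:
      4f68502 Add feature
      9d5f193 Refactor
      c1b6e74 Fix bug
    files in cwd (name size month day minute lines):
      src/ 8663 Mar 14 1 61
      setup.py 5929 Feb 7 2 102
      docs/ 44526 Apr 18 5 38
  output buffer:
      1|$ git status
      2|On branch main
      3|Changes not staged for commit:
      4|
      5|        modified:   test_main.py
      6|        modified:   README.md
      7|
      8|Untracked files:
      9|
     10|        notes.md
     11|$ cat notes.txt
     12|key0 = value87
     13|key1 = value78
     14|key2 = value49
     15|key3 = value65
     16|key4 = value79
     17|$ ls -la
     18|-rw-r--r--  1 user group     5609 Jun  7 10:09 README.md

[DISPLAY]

┃┌───┬───┬───┬───┐                     ┃             
┃│ 7 │ 8 │ 9 │ ÷ │                     ┃             
┃├───┼───┼───┼───┤                     ┃             
┃│ 4 │ 5 │ 6 │ × │                     ┃             
┃├───┼───┼───┼───┤                     ┃             
┃│ 1 │ 2 │ 3 │ - │                     ┃             
┃├───┼───┼───┼───┤                     ┃             
┃│ 0 │ . │ = │ + │                     ┃             
━━━━━━━━━━━━━━━━━━━━━━━━━━━┓           ┃             
erminal                    ┃           ┃             
───────────────────────────┨           ┃             
git status                 ┃━━━━━━━━━━━┛             
 branch main               ┃                         
anges not staged for commit┃                         
                           ┃                         
      modified:   test_main┃                         
      modified:   README.md┃                         
━━━━━━━━━━━━━━━━━━━━━━━━━━━┛                         


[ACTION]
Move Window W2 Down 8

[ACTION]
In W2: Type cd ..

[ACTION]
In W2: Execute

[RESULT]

┃┌───┬───┬───┬───┐                     ┃             
┃│ 7 │ 8 │ 9 │ ÷ │                     ┃             
┃├───┼───┼───┼───┤                     ┃             
┃│ 4 │ 5 │ 6 │ × │                     ┃             
┃├───┼───┼───┼───┤                     ┃             
┃│ 1 │ 2 │ 3 │ - │                     ┃             
┃├───┼───┼───┼───┤                     ┃             
┃│ 0 │ . │ = │ + │                     ┃             
━━━━━━━━━━━━━━━━━━━━━━━━━━━┓           ┃             
erminal                    ┃           ┃             
───────────────────────────┨           ┃             
y4 = value79               ┃━━━━━━━━━━━┛             
ls -la                     ┃                         
w-r--r--  1 user group     ┃                         
cd ..                      ┃                         
                           ┃                         
█                          ┃                         
━━━━━━━━━━━━━━━━━━━━━━━━━━━┛                         


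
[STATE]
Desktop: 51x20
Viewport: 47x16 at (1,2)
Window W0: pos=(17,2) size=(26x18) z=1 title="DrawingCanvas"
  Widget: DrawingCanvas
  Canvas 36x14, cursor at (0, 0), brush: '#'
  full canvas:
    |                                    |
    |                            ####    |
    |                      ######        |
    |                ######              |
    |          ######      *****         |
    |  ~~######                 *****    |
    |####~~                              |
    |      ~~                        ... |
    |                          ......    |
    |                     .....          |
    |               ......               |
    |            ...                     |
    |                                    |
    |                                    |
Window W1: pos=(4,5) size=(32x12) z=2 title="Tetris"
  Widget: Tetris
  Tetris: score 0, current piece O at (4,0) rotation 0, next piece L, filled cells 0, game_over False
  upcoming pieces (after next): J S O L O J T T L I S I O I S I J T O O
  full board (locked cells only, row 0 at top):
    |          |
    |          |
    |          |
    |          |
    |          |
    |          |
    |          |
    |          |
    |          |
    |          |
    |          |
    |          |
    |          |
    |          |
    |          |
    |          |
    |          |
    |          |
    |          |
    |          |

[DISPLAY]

                ┏━━━━━━━━━━━━━━━━━━━━━━━━┓     
                ┃ DrawingCanvas          ┃     
                ┠────────────────────────┨     
   ┏━━━━━━━━━━━━━━━━━━━━━━━━━━━━━━┓      ┃     
   ┃ Tetris                       ┃      ┃     
   ┠──────────────────────────────┨    ##┃     
   ┃          │Next:              ┃####  ┃     
   ┃          │  ▒                ┃    **┃     
   ┃          │▒▒▒                ┃      ┃     
   ┃          │                   ┃      ┃     
   ┃          │                   ┃      ┃     
   ┃          │                   ┃      ┃     
   ┃          │Score:             ┃   ...┃     
   ┃          │0                  ┃...   ┃     
   ┗━━━━━━━━━━━━━━━━━━━━━━━━━━━━━━┛      ┃     
                ┃                        ┃     


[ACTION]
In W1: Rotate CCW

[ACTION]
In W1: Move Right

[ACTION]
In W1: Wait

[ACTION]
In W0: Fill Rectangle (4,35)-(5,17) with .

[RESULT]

                ┏━━━━━━━━━━━━━━━━━━━━━━━━┓     
                ┃ DrawingCanvas          ┃     
                ┠────────────────────────┨     
   ┏━━━━━━━━━━━━━━━━━━━━━━━━━━━━━━┓      ┃     
   ┃ Tetris                       ┃      ┃     
   ┠──────────────────────────────┨    ##┃     
   ┃          │Next:              ┃####  ┃     
   ┃          │  ▒                ┃......┃     
   ┃          │▒▒▒                ┃......┃     
   ┃          │                   ┃      ┃     
   ┃          │                   ┃      ┃     
   ┃          │                   ┃      ┃     
   ┃          │Score:             ┃   ...┃     
   ┃          │0                  ┃...   ┃     
   ┗━━━━━━━━━━━━━━━━━━━━━━━━━━━━━━┛      ┃     
                ┃                        ┃     


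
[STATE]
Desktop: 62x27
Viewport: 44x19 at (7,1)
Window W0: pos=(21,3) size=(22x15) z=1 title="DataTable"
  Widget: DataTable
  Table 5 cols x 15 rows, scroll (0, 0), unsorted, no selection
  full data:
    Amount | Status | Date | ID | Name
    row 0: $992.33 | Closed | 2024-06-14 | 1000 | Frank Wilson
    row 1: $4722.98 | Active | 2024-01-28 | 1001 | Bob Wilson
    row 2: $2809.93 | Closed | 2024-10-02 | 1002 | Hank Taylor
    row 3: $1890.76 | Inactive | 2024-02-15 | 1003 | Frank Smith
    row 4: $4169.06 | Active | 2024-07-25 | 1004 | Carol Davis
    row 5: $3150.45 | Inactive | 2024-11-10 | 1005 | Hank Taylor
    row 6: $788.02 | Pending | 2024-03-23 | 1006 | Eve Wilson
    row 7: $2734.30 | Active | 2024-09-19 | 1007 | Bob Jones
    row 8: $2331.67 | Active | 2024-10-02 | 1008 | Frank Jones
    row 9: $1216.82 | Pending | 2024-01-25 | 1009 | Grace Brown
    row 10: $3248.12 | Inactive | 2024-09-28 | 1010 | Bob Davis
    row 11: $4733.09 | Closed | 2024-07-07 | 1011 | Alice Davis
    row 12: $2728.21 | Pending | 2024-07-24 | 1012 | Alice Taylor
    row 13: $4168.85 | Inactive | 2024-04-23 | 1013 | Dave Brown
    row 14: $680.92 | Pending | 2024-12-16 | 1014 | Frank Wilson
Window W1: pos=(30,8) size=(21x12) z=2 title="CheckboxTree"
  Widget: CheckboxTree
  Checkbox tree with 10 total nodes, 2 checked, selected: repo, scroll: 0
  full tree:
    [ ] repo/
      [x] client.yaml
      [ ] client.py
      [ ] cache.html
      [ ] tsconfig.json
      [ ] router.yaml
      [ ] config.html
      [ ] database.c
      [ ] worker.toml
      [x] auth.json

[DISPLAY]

                                            
                                            
              ┏━━━━━━━━━━━━━━━━━━━━┓        
              ┃ DataTable          ┃        
              ┠────────────────────┨        
              ┃Amount  │Status  │Da┃        
              ┃────────┼────────┼──┃        
              ┃$992.33 ┏━━━━━━━━━━━━━━━━━━━┓
              ┃$4722.98┃ CheckboxTree      ┃
              ┃$2809.93┠───────────────────┨
              ┃$1890.76┃>[-] repo/         ┃
              ┃$4169.06┃   [x] client.yaml ┃
              ┃$3150.45┃   [ ] client.py   ┃
              ┃$788.02 ┃   [ ] cache.html  ┃
              ┃$2734.30┃   [ ] tsconfig.jso┃
              ┃$2331.67┃   [ ] router.yaml ┃
              ┗━━━━━━━━┃   [ ] config.html ┃
                       ┃   [ ] database.c  ┃
                       ┗━━━━━━━━━━━━━━━━━━━┛


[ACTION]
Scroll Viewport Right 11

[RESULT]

                                            
                                            
   ┏━━━━━━━━━━━━━━━━━━━━┓                   
   ┃ DataTable          ┃                   
   ┠────────────────────┨                   
   ┃Amount  │Status  │Da┃                   
   ┃────────┼────────┼──┃                   
   ┃$992.33 ┏━━━━━━━━━━━━━━━━━━━┓           
   ┃$4722.98┃ CheckboxTree      ┃           
   ┃$2809.93┠───────────────────┨           
   ┃$1890.76┃>[-] repo/         ┃           
   ┃$4169.06┃   [x] client.yaml ┃           
   ┃$3150.45┃   [ ] client.py   ┃           
   ┃$788.02 ┃   [ ] cache.html  ┃           
   ┃$2734.30┃   [ ] tsconfig.jso┃           
   ┃$2331.67┃   [ ] router.yaml ┃           
   ┗━━━━━━━━┃   [ ] config.html ┃           
            ┃   [ ] database.c  ┃           
            ┗━━━━━━━━━━━━━━━━━━━┛           


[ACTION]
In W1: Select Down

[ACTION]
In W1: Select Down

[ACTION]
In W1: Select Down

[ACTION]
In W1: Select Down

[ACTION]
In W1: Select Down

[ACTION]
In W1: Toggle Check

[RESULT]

                                            
                                            
   ┏━━━━━━━━━━━━━━━━━━━━┓                   
   ┃ DataTable          ┃                   
   ┠────────────────────┨                   
   ┃Amount  │Status  │Da┃                   
   ┃────────┼────────┼──┃                   
   ┃$992.33 ┏━━━━━━━━━━━━━━━━━━━┓           
   ┃$4722.98┃ CheckboxTree      ┃           
   ┃$2809.93┠───────────────────┨           
   ┃$1890.76┃ [-] repo/         ┃           
   ┃$4169.06┃   [x] client.yaml ┃           
   ┃$3150.45┃   [ ] client.py   ┃           
   ┃$788.02 ┃   [ ] cache.html  ┃           
   ┃$2734.30┃   [ ] tsconfig.jso┃           
   ┃$2331.67┃>  [x] router.yaml ┃           
   ┗━━━━━━━━┃   [ ] config.html ┃           
            ┃   [ ] database.c  ┃           
            ┗━━━━━━━━━━━━━━━━━━━┛           


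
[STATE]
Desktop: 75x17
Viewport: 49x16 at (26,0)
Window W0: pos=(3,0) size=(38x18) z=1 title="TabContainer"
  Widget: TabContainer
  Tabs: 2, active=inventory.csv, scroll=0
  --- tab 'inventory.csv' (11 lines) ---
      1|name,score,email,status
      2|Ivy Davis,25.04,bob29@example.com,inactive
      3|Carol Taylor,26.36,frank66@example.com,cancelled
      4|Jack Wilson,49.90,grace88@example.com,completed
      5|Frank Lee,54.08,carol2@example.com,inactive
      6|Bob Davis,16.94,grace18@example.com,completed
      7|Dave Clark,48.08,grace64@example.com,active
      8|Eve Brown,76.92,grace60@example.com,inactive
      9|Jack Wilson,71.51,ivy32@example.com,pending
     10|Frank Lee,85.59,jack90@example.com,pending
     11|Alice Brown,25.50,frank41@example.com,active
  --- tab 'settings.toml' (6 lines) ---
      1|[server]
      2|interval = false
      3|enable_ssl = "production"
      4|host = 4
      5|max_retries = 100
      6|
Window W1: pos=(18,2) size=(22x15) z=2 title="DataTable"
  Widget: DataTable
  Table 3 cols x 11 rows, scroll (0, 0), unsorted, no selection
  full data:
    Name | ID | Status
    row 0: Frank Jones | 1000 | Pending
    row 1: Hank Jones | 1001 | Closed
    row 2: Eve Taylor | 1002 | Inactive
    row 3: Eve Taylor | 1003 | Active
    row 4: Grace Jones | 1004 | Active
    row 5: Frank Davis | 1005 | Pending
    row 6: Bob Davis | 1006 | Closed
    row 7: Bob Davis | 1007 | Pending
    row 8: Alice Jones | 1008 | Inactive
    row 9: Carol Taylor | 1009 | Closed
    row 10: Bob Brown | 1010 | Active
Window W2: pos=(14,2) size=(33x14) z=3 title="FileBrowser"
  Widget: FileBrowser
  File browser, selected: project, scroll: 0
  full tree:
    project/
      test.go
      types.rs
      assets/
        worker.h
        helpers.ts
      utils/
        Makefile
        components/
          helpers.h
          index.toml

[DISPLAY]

━━━━━━━━━━━━━━┓                                  
              ┃                                  
━━━━━━━━━━━━━━━━━━━━┓                            
r                   ┃                            
────────────────────┨                            
ct/                 ┃                            
                    ┃                            
s                   ┃                            
ets/                ┃                            
ls/                 ┃                            
                    ┃                            
                    ┃                            
                    ┃                            
                    ┃                            
                    ┃                            
━━━━━━━━━━━━━━━━━━━━┛                            


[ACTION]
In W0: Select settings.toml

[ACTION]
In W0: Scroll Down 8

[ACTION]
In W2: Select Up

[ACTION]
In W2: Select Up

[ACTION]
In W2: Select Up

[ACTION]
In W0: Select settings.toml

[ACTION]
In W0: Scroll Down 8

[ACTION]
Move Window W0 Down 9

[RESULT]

              ┃                                  
──────────────┨                                  
━━━━━━━━━━━━━━━━━━━━┓                            
r                   ┃                            
────────────────────┨                            
ct/                 ┃                            
                    ┃                            
s                   ┃                            
ets/                ┃                            
ls/                 ┃                            
                    ┃                            
                    ┃                            
                    ┃                            
                    ┃                            
                    ┃                            
━━━━━━━━━━━━━━━━━━━━┛                            


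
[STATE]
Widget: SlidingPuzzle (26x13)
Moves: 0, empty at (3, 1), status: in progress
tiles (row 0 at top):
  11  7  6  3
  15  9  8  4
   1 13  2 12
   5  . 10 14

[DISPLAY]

┌────┬────┬────┬────┐     
│ 11 │  7 │  6 │  3 │     
├────┼────┼────┼────┤     
│ 15 │  9 │  8 │  4 │     
├────┼────┼────┼────┤     
│  1 │ 13 │  2 │ 12 │     
├────┼────┼────┼────┤     
│  5 │    │ 10 │ 14 │     
└────┴────┴────┴────┘     
Moves: 0                  
                          
                          
                          


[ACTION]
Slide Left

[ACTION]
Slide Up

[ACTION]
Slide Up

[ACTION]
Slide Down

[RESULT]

┌────┬────┬────┬────┐     
│ 11 │  7 │  6 │  3 │     
├────┼────┼────┼────┤     
│ 15 │  9 │  8 │  4 │     
├────┼────┼────┼────┤     
│  1 │ 13 │    │ 12 │     
├────┼────┼────┼────┤     
│  5 │ 10 │  2 │ 14 │     
└────┴────┴────┴────┘     
Moves: 2                  
                          
                          
                          


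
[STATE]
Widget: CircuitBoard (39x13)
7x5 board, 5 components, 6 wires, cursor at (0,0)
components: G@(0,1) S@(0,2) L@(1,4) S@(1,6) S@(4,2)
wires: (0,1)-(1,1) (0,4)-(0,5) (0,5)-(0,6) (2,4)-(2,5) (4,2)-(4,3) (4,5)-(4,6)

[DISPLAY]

   0 1 2 3 4 5 6                       
0  [.]  G   S       · ─ · ─ ·          
        │                              
1       ·           L       S          
                                       
2                   · ─ ·              
                                       
3                                      
                                       
4           S ─ ·       · ─ ·          
Cursor: (0,0)                          
                                       
                                       


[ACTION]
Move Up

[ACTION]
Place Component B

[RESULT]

   0 1 2 3 4 5 6                       
0  [B]  G   S       · ─ · ─ ·          
        │                              
1       ·           L       S          
                                       
2                   · ─ ·              
                                       
3                                      
                                       
4           S ─ ·       · ─ ·          
Cursor: (0,0)                          
                                       
                                       


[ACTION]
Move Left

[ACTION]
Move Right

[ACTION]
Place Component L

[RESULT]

   0 1 2 3 4 5 6                       
0   B  [L]  S       · ─ · ─ ·          
        │                              
1       ·           L       S          
                                       
2                   · ─ ·              
                                       
3                                      
                                       
4           S ─ ·       · ─ ·          
Cursor: (0,1)                          
                                       
                                       


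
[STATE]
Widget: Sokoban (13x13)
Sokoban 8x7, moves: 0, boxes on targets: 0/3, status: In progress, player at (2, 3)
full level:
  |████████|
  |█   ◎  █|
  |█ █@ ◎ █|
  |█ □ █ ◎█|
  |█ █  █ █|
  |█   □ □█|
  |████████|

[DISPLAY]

████████     
█   ◎  █     
█ █@ ◎ █     
█ □ █ ◎█     
█ █  █ █     
█   □ □█     
████████     
Moves: 0  0/3
             
             
             
             
             


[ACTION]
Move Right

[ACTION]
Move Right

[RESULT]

████████     
█   ◎  █     
█ █  + █     
█ □ █ ◎█     
█ █  █ █     
█   □ □█     
████████     
Moves: 2  0/3
             
             
             
             
             


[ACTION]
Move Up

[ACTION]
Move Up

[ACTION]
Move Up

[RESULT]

████████     
█   ◎@ █     
█ █  ◎ █     
█ □ █ ◎█     
█ █  █ █     
█   □ □█     
████████     
Moves: 3  0/3
             
             
             
             
             


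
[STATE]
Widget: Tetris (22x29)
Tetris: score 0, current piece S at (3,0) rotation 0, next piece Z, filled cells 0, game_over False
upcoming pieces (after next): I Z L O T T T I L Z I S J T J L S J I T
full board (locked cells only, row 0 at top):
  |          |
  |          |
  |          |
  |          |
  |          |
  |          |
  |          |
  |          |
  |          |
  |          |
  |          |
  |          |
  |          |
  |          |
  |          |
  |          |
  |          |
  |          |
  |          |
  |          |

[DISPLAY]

    ░░    │Next:      
   ░░     │▓▓         
          │ ▓▓        
          │           
          │           
          │           
          │Score:     
          │0          
          │           
          │           
          │           
          │           
          │           
          │           
          │           
          │           
          │           
          │           
          │           
          │           
          │           
          │           
          │           
          │           
          │           
          │           
          │           
          │           
          │           


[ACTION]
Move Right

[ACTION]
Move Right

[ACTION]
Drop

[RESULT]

          │Next:      
      ░░  │▓▓         
     ░░   │ ▓▓        
          │           
          │           
          │           
          │Score:     
          │0          
          │           
          │           
          │           
          │           
          │           
          │           
          │           
          │           
          │           
          │           
          │           
          │           
          │           
          │           
          │           
          │           
          │           
          │           
          │           
          │           
          │           


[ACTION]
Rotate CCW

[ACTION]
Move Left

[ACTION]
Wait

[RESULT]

          │Next:      
          │▓▓         
    ░     │ ▓▓        
    ░░    │           
     ░    │           
          │           
          │Score:     
          │0          
          │           
          │           
          │           
          │           
          │           
          │           
          │           
          │           
          │           
          │           
          │           
          │           
          │           
          │           
          │           
          │           
          │           
          │           
          │           
          │           
          │           


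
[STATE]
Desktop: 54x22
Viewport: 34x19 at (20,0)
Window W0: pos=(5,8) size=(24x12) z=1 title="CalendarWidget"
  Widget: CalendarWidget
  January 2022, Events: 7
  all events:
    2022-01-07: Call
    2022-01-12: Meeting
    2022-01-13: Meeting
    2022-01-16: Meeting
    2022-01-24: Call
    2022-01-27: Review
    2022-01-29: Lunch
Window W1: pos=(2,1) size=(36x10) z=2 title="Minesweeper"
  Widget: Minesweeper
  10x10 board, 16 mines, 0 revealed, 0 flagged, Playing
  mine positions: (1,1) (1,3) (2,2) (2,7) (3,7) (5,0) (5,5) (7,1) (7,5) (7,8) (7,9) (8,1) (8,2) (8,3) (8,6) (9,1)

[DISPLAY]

                                  
━━━━━━━━━━━━━━━━━┓                
                 ┃                
─────────────────┨                
                 ┃                
                 ┃                
                 ┃                
                 ┃                
                 ┃                
                 ┃                
━━━━━━━━━━━━━━━━━┛                
022     ┃                         
 Sa Su  ┃                         
  1  2  ┃                         
*  8  9 ┃                         
14 15 16┃                         
 22 23  ┃                         
28 29* 3┃                         
        ┃                         


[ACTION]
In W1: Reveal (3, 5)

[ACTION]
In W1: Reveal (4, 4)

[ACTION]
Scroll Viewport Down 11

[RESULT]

─────────────────┨                
                 ┃                
                 ┃                
                 ┃                
                 ┃                
                 ┃                
                 ┃                
━━━━━━━━━━━━━━━━━┛                
022     ┃                         
 Sa Su  ┃                         
  1  2  ┃                         
*  8  9 ┃                         
14 15 16┃                         
 22 23  ┃                         
28 29* 3┃                         
        ┃                         
━━━━━━━━┛                         
                                  
                                  


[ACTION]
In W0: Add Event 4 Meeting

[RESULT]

─────────────────┨                
                 ┃                
                 ┃                
                 ┃                
                 ┃                
                 ┃                
                 ┃                
━━━━━━━━━━━━━━━━━┛                
022     ┃                         
 Sa Su  ┃                         
  1  2  ┃                         
7*  8  9┃                         
14 15 16┃                         
 22 23  ┃                         
28 29* 3┃                         
        ┃                         
━━━━━━━━┛                         
                                  
                                  
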